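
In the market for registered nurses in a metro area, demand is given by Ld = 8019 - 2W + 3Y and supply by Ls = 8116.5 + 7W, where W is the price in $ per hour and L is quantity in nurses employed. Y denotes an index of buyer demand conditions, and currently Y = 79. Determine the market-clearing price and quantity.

With Y = 79, demand is Ld = 8256 - 2W.
The market clears where 8256 - 2W = 8116.5 + 7W. Rearranging, 9W = 139.5, hence W* = 15.5.
From the demand curve, L* = 8256 - 2(15.5) = 8225.

W* = 15.5, L* = 8225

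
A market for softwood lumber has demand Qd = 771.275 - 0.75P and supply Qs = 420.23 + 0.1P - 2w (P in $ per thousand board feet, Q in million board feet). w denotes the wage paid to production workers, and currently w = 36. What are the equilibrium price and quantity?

With w = 36, supply is Qs = 348.23 + 0.1P.
Set Qd = Qs: 771.275 - 0.75P = 348.23 + 0.1P, so 423.045 = 0.85P and P* = 497.7.
From the demand curve, Q* = 771.275 - 0.75(497.7) = 398.

P* = 497.7, Q* = 398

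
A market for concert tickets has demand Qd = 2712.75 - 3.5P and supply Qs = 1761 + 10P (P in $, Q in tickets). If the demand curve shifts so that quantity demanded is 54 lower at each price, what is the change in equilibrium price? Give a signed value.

The market clears where 2712.75 - 3.5P = 1761 + 10P. Rearranging, 13.5P = 951.75, hence P* = 70.5.
Plugging P* into demand: Q* = 2712.75 - 3.5(70.5) = 2466.
After the shift, demand is Qd = 2658.75 - 3.5P.
The new intersection has 897.75 = 13.5P, i.e. P = 66.5, Q = 2426.
ΔP = 66.5 - 70.5 = -4.

ΔP = -4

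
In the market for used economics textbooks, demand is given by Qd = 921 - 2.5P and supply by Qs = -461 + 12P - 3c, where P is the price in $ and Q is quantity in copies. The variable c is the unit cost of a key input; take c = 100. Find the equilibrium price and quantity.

With c = 100, supply is Qs = -761 + 12P.
Set Qd = Qs: 921 - 2.5P = -761 + 12P, so 1682 = 14.5P and P* = 116.
Plugging P* into demand: Q* = 921 - 2.5(116) = 631.

P* = 116, Q* = 631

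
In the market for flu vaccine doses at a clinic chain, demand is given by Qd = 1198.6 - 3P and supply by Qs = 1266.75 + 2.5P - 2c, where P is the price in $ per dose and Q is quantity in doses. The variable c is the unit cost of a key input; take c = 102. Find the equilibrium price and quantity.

P* = 24.7, Q* = 1124.5

With c = 102, supply is Qs = 1062.75 + 2.5P.
Equating demand and supply, 1198.6 - 3P = 1062.75 + 2.5P gives 5.5P = 135.85, so P* = 24.7.
Substitute back: Q* = 1198.6 - 3(24.7) = 1124.5.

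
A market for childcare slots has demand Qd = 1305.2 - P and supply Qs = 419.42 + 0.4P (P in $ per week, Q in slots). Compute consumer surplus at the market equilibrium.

At equilibrium Qd = Qs, so 1305.2 - P = 419.42 + 0.4P; collecting terms, 885.78 = 1.4P and P* = 632.7.
From the demand curve, Q* = 1305.2 - 632.7 = 672.5.
Demand choke price (Qd = 0): P = 1305.2. Consumer surplus = ½ × (1305.2 - 632.7) × 672.5 = 226128.125.

Consumer surplus = 226128.125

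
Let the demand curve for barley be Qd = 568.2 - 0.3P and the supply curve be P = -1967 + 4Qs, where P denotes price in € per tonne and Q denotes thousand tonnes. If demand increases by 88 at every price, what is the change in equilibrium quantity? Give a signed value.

In direct form, Qs = 491.75 + 0.25P.
Equating demand and supply, 568.2 - 0.3P = 491.75 + 0.25P gives 0.55P = 76.45, so P* = 139.
Then Q* = 568.2 - 0.3(139) = 526.5.
After the shift, demand is Qd = 656.2 - 0.3P.
New equilibrium: 164.45 = 0.55P, so P = 299 and Q = 566.5.
ΔQ = 566.5 - 526.5 = 40.

ΔQ = 40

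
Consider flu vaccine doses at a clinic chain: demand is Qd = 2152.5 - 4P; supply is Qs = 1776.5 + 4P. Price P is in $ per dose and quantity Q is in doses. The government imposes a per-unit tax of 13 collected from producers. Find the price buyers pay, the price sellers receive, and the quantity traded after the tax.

P_b = 53.5, P_s = 40.5, Q = 1938.5

Producers keep P_s = P_b - 13 per unit, so supply in terms of the buyer price is Qs = 1724.5 + 4P_b.
Set Qd = Qs: 2152.5 - 4P_b = 1724.5 + 4P_b, so 428 = 8P_b and P_b = 53.5.
So P_s = 40.5 and the quantity traded is Q = 2152.5 - 4(53.5) = 1938.5.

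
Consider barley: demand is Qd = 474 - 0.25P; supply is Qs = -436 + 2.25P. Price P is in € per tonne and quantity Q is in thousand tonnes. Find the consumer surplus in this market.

Consumer surplus = 293378

The market clears where 474 - 0.25P = -436 + 2.25P. Rearranging, 2.5P = 910, hence P* = 364.
Then Q* = 474 - 0.25(364) = 383.
Demand choke price (Qd = 0): P = 474/0.25 = 1896. Consumer surplus = ½ × (1896 - 364) × 383 = 293378.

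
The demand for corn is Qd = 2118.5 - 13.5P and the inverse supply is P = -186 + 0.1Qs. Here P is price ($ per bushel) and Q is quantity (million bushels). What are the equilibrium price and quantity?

P* = 11, Q* = 1970

Rewriting in direct form: Qs = 1860 + 10P.
Set Qd = Qs: 2118.5 - 13.5P = 1860 + 10P, so 258.5 = 23.5P and P* = 11.
Plugging P* into demand: Q* = 2118.5 - 13.5(11) = 1970.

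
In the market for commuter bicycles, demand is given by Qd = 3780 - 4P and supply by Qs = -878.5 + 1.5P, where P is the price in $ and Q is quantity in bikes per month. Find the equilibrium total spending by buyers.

Total spending by buyers = 332024

The market clears where 3780 - 4P = -878.5 + 1.5P. Rearranging, 5.5P = 4658.5, hence P* = 847.
Substitute back: Q* = 3780 - 4(847) = 392.
Total spending by buyers = P* × Q* = 847 × 392 = 332024.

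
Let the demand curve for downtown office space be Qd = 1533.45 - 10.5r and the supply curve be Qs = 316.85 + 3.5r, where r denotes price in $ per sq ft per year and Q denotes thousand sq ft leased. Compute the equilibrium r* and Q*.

r* = 86.9, Q* = 621

Equating demand and supply, 1533.45 - 10.5r = 316.85 + 3.5r gives 14r = 1216.6, so r* = 86.9.
Plugging r* into demand: Q* = 1533.45 - 10.5(86.9) = 621.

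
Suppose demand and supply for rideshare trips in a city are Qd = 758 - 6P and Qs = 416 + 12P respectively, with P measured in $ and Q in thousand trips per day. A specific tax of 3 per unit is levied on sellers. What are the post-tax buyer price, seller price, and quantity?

P_b = 21, P_s = 18, Q = 632

Sellers keep P_s = P_b - 3 per unit, so supply in terms of the buyer price is Qs = 380 + 12P_b.
Set Qd = Qs: 758 - 6P_b = 380 + 12P_b, so 378 = 18P_b and P_b = 21.
Then P_s = 21 - 3 = 18 and Q = 758 - 6(21) = 632.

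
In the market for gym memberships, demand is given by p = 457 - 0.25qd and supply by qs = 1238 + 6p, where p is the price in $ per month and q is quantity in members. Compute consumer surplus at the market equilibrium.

Consumer surplus = 316808

Rewriting in direct form: qd = 1828 - 4p.
The market clears where 1828 - 4p = 1238 + 6p. Rearranging, 10p = 590, hence p* = 59.
Plugging p* into demand: q* = 1828 - 4(59) = 1592.
Demand choke price (qd = 0): p = 1828/4 = 457. Consumer surplus = ½ × (457 - 59) × 1592 = 316808.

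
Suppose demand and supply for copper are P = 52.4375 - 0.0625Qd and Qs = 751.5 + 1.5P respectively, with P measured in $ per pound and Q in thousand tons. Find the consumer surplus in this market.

Consumer surplus = 18002.53125

Inverting to quantity form: Qd = 839 - 16P.
The market clears where 839 - 16P = 751.5 + 1.5P. Rearranging, 17.5P = 87.5, hence P* = 5.
Then Q* = 839 - 16(5) = 759.
Demand choke price (Qd = 0): P = 839/16 = 52.4375. Consumer surplus = ½ × (52.4375 - 5) × 759 = 18002.53125.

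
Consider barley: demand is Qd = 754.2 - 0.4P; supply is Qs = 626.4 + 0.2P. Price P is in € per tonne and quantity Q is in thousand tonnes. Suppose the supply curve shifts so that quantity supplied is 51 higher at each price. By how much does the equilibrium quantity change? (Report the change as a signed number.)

ΔQ = 34

At equilibrium Qd = Qs, so 754.2 - 0.4P = 626.4 + 0.2P; collecting terms, 127.8 = 0.6P and P* = 213.
From the demand curve, Q* = 754.2 - 0.4(213) = 669.
After the shift, supply is Qs = 677.4 + 0.2P.
New equilibrium: 76.8 = 0.6P, so P = 128 and Q = 703.
ΔQ = 703 - 669 = 34.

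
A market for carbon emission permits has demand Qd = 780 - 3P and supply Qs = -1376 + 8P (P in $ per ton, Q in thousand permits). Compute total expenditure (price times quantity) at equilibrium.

Total expenditure = 37632

Set Qd = Qs: 780 - 3P = -1376 + 8P, so 2156 = 11P and P* = 196.
From the demand curve, Q* = 780 - 3(196) = 192.
Total expenditure = P* × Q* = 196 × 192 = 37632.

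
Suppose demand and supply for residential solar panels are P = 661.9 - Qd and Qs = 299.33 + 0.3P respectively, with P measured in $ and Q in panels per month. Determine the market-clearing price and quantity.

Solving each curve for Q: Qd = 661.9 - P.
At equilibrium Qd = Qs, so 661.9 - P = 299.33 + 0.3P; collecting terms, 362.57 = 1.3P and P* = 278.9.
Substitute back: Q* = 661.9 - 278.9 = 383.

P* = 278.9, Q* = 383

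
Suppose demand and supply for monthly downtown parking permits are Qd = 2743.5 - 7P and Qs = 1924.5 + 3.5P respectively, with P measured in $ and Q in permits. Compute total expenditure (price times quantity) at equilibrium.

Total expenditure = 171405

Set Qd = Qs: 2743.5 - 7P = 1924.5 + 3.5P, so 819 = 10.5P and P* = 78.
Then Q* = 2743.5 - 7(78) = 2197.5.
Total expenditure = P* × Q* = 78 × 2197.5 = 171405.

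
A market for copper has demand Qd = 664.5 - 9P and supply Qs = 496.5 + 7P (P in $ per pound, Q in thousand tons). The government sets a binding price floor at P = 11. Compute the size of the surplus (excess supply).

Surplus = 8

At P = 11: Qd = 565.5 and Qs = 573.5.
Surplus = Qs - Qd = 573.5 - 565.5 = 8.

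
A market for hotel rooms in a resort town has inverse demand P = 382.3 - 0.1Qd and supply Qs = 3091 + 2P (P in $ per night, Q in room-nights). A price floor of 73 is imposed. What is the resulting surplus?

Surplus = 144

In direct form, Qd = 3823 - 10P.
Evaluating both curves at the floor price 73 gives Qd = 3093, Qs = 3237.
Surplus = Qs - Qd = 3237 - 3093 = 144.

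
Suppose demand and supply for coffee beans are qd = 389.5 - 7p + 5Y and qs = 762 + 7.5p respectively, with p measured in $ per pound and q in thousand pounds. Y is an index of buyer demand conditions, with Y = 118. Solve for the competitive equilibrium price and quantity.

p* = 15, q* = 874.5

With Y = 118, demand is qd = 979.5 - 7p.
At equilibrium qd = qs, so 979.5 - 7p = 762 + 7.5p; collecting terms, 217.5 = 14.5p and p* = 15.
Plugging p* into demand: q* = 979.5 - 7(15) = 874.5.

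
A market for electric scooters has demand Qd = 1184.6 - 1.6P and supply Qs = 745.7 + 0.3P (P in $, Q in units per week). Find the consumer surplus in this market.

Equating demand and supply, 1184.6 - 1.6P = 745.7 + 0.3P gives 1.9P = 438.9, so P* = 231.
From the demand curve, Q* = 1184.6 - 1.6(231) = 815.
Demand choke price (Qd = 0): P = 1184.6/1.6 = 740.375. Consumer surplus = ½ × (740.375 - 231) × 815 = 207570.3125.

Consumer surplus = 207570.3125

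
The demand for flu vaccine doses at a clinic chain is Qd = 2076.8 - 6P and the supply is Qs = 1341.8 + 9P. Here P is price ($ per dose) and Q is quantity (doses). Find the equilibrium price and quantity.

P* = 49, Q* = 1782.8

At equilibrium Qd = Qs, so 2076.8 - 6P = 1341.8 + 9P; collecting terms, 735 = 15P and P* = 49.
Substitute back: Q* = 2076.8 - 6(49) = 1782.8.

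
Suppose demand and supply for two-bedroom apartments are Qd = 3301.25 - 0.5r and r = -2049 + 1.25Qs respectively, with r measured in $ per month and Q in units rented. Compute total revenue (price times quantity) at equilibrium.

Total revenue = 3403367

Rewriting in direct form: Qs = 1639.2 + 0.8r.
At equilibrium Qd = Qs, so 3301.25 - 0.5r = 1639.2 + 0.8r; collecting terms, 1662.05 = 1.3r and r* = 1278.5.
Substitute back: Q* = 3301.25 - 0.5(1278.5) = 2662.
Total revenue = r* × Q* = 1278.5 × 2662 = 3403367.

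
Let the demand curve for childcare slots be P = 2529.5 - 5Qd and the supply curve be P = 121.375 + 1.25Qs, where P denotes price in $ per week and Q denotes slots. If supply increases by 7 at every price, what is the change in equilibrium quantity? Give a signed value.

In direct form, Qd = 505.9 - 0.2P and Qs = -97.1 + 0.8P.
Equating demand and supply, 505.9 - 0.2P = -97.1 + 0.8P gives P = 603, so P* = 603.
Substitute back: Q* = 505.9 - 0.2(603) = 385.3.
After the shift, supply is Qs = -90.1 + 0.8P.
The new intersection has 596 = P, i.e. P = 596, Q = 386.7.
ΔQ = 386.7 - 385.3 = 1.4.

ΔQ = 1.4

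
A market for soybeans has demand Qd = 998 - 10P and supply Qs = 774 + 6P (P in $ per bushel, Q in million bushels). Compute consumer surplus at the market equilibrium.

At equilibrium Qd = Qs, so 998 - 10P = 774 + 6P; collecting terms, 224 = 16P and P* = 14.
Plugging P* into demand: Q* = 998 - 10(14) = 858.
Demand choke price (Qd = 0): P = 998/10 = 99.8. Consumer surplus = ½ × (99.8 - 14) × 858 = 36808.2.

Consumer surplus = 36808.2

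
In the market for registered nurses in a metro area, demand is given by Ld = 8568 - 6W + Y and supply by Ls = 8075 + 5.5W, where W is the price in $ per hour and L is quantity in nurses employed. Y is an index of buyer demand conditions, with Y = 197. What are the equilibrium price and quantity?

With Y = 197, demand is Ld = 8765 - 6W.
Set Ld = Ls: 8765 - 6W = 8075 + 5.5W, so 690 = 11.5W and W* = 60.
Substitute back: L* = 8765 - 6(60) = 8405.

W* = 60, L* = 8405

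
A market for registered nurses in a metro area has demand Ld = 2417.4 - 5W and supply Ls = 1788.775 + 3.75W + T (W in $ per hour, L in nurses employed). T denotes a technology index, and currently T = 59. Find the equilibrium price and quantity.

With T = 59, supply is Ls = 1847.775 + 3.75W.
At equilibrium Ld = Ls, so 2417.4 - 5W = 1847.775 + 3.75W; collecting terms, 569.625 = 8.75W and W* = 65.1.
From the demand curve, L* = 2417.4 - 5(65.1) = 2091.9.

W* = 65.1, L* = 2091.9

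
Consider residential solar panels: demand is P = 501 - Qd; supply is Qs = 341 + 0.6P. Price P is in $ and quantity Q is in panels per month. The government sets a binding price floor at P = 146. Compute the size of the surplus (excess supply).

Surplus = 73.6

Inverting to quantity form: Qd = 501 - P.
At P = 146: Qd = 355 and Qs = 428.6.
Surplus = Qs - Qd = 428.6 - 355 = 73.6.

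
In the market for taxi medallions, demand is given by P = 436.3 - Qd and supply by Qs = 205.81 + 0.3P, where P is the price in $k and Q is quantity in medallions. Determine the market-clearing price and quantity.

P* = 177.3, Q* = 259

Solving each curve for Q: Qd = 436.3 - P.
At equilibrium Qd = Qs, so 436.3 - P = 205.81 + 0.3P; collecting terms, 230.49 = 1.3P and P* = 177.3.
Plugging P* into demand: Q* = 436.3 - 177.3 = 259.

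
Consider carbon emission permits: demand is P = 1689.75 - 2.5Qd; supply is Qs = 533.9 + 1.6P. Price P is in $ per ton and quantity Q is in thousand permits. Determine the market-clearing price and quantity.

P* = 71, Q* = 647.5

Inverting to quantity form: Qd = 675.9 - 0.4P.
At equilibrium Qd = Qs, so 675.9 - 0.4P = 533.9 + 1.6P; collecting terms, 142 = 2P and P* = 71.
Then Q* = 675.9 - 0.4(71) = 647.5.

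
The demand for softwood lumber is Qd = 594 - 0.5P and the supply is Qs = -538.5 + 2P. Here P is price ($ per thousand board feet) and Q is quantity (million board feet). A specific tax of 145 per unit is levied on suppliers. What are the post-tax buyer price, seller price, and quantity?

P_b = 569, P_s = 424, Q = 309.5

With a tax of 145 on suppliers, they supply based on the net price P_s = P_b - 145, so Qs = -828.5 + 2P_b.
Equate demand and the shifted supply: 594 - 0.5P_b = -828.5 + 2P_b, giving 2.5P_b = 1422.5, so P_b = 569.
Then P_s = 569 - 145 = 424 and Q = 594 - 0.5(569) = 309.5.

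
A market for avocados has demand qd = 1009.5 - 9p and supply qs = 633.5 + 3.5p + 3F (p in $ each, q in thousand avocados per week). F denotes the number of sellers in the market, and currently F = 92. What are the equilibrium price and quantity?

With F = 92, supply is qs = 909.5 + 3.5p.
Equating demand and supply, 1009.5 - 9p = 909.5 + 3.5p gives 12.5p = 100, so p* = 8.
Plugging p* into demand: q* = 1009.5 - 9(8) = 937.5.

p* = 8, q* = 937.5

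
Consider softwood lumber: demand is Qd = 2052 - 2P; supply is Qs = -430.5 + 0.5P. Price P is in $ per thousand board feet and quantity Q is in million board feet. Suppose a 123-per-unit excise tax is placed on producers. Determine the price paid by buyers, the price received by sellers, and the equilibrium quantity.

P_b = 1017.6, P_s = 894.6, Q = 16.8

With a tax of 123 on producers, they supply based on the net price P_s = P_b - 123, so Qs = -492 + 0.5P_b.
Equate demand and the shifted supply: 2052 - 2P_b = -492 + 0.5P_b, giving 2.5P_b = 2544, so P_b = 1017.6.
So P_s = 894.6 and the quantity traded is Q = 2052 - 2(1017.6) = 16.8.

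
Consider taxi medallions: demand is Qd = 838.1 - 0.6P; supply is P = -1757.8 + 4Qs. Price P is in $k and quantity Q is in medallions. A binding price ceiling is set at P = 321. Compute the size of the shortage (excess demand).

Shortage = 125.8

In direct form, Qs = 439.45 + 0.25P.
At P = 321: Qd = 645.5 and Qs = 519.7.
Shortage = Qd - Qs = 645.5 - 519.7 = 125.8.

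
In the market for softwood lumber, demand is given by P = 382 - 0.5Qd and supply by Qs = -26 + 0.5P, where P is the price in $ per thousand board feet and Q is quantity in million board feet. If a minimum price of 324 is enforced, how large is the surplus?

Surplus = 20

In direct form, Qd = 764 - 2P.
Evaluating both curves at the floor price 324 gives Qd = 116, Qs = 136.
Surplus = Qs - Qd = 136 - 116 = 20.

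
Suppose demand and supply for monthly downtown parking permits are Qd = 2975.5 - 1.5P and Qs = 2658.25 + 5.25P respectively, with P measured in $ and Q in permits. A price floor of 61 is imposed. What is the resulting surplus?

Evaluating both curves at the floor price 61 gives Qd = 2884, Qs = 2978.5.
Surplus = Qs - Qd = 2978.5 - 2884 = 94.5.

Surplus = 94.5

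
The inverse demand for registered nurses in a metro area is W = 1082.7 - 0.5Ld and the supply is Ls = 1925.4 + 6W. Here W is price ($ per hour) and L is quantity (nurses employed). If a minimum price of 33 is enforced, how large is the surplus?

Surplus = 24

Inverting to quantity form: Ld = 2165.4 - 2W.
At W = 33: Ld = 2099.4 and Ls = 2123.4.
Surplus = Ls - Ld = 2123.4 - 2099.4 = 24.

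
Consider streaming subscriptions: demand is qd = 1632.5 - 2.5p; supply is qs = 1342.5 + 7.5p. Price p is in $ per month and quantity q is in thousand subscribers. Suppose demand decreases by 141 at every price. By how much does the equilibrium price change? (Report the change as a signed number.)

Δp = -14.1

Equating demand and supply, 1632.5 - 2.5p = 1342.5 + 7.5p gives 10p = 290, so p* = 29.
Then q* = 1632.5 - 2.5(29) = 1560.
After the shift, demand is qd = 1491.5 - 2.5p.
New equilibrium: 149 = 10p, so p = 14.9 and q = 1454.25.
Δp = 14.9 - 29 = -14.1.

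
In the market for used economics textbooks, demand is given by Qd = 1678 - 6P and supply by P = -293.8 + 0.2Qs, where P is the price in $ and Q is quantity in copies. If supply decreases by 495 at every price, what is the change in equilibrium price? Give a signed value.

ΔP = 45

Solving each curve for Q: Qs = 1469 + 5P.
Equating demand and supply, 1678 - 6P = 1469 + 5P gives 11P = 209, so P* = 19.
Plugging P* into demand: Q* = 1678 - 6(19) = 1564.
After the shift, supply is Qs = 974 + 5P.
Re-solving, 11P = 704 gives P = 64 and Q = 1294.
ΔP = 64 - 19 = 45.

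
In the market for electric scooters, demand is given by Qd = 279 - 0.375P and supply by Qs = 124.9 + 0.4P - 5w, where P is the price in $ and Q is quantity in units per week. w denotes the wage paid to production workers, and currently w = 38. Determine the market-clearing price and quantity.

With w = 38, supply is Qs = -65.1 + 0.4P.
The market clears where 279 - 0.375P = -65.1 + 0.4P. Rearranging, 0.775P = 344.1, hence P* = 444.
Substitute back: Q* = 279 - 0.375(444) = 112.5.

P* = 444, Q* = 112.5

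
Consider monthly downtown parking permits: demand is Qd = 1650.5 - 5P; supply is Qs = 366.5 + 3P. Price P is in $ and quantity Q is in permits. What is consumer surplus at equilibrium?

Consumer surplus = 71910.4

Set Qd = Qs: 1650.5 - 5P = 366.5 + 3P, so 1284 = 8P and P* = 160.5.
Substitute back: Q* = 1650.5 - 5(160.5) = 848.
Demand choke price (Qd = 0): P = 1650.5/5 = 330.1. Consumer surplus = ½ × (330.1 - 160.5) × 848 = 71910.4.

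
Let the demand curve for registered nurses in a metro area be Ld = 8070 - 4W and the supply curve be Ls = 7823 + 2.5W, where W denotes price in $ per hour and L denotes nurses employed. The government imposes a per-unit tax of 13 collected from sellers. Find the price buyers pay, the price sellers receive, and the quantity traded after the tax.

With a tax of 13 on sellers, they supply based on the net price W_s = W_b - 13, so Ls = 7790.5 + 2.5W_b.
Set Ld = Ls: 8070 - 4W_b = 7790.5 + 2.5W_b, so 279.5 = 6.5W_b and W_b = 43.
Then W_s = 43 - 13 = 30 and L = 8070 - 4(43) = 7898.

W_b = 43, W_s = 30, L = 7898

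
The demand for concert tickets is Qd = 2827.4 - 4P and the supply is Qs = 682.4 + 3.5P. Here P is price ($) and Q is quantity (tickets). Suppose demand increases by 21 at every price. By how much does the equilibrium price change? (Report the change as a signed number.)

At equilibrium Qd = Qs, so 2827.4 - 4P = 682.4 + 3.5P; collecting terms, 2145 = 7.5P and P* = 286.
Plugging P* into demand: Q* = 2827.4 - 4(286) = 1683.4.
After the shift, demand is Qd = 2848.4 - 4P.
The new intersection has 2166 = 7.5P, i.e. P = 288.8, Q = 1693.2.
ΔP = 288.8 - 286 = 2.8.

ΔP = 2.8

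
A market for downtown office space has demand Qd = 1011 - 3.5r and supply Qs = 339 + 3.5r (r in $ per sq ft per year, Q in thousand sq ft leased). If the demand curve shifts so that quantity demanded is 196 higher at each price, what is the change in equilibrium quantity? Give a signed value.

ΔQ = 98

Equating demand and supply, 1011 - 3.5r = 339 + 3.5r gives 7r = 672, so r* = 96.
Then Q* = 1011 - 3.5(96) = 675.
After the shift, demand is Qd = 1207 - 3.5r.
Re-solving, 7r = 868 gives r = 124 and Q = 773.
ΔQ = 773 - 675 = 98.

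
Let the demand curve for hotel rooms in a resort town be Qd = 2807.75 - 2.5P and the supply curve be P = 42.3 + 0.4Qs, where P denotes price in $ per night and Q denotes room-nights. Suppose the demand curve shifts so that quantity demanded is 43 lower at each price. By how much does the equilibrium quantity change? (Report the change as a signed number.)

ΔQ = -21.5

Solving each curve for Q: Qs = -105.75 + 2.5P.
At equilibrium Qd = Qs, so 2807.75 - 2.5P = -105.75 + 2.5P; collecting terms, 2913.5 = 5P and P* = 582.7.
From the demand curve, Q* = 2807.75 - 2.5(582.7) = 1351.
After the shift, demand is Qd = 2764.75 - 2.5P.
Re-solving, 5P = 2870.5 gives P = 574.1 and Q = 1329.5.
ΔQ = 1329.5 - 1351 = -21.5.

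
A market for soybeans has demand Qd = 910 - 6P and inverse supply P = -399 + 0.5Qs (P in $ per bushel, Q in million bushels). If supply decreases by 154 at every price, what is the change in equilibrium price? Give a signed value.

Rewriting in direct form: Qs = 798 + 2P.
The market clears where 910 - 6P = 798 + 2P. Rearranging, 8P = 112, hence P* = 14.
Substitute back: Q* = 910 - 6(14) = 826.
After the shift, supply is Qs = 644 + 2P.
Re-solving, 8P = 266 gives P = 33.25 and Q = 710.5.
ΔP = 33.25 - 14 = 19.25.

ΔP = 19.25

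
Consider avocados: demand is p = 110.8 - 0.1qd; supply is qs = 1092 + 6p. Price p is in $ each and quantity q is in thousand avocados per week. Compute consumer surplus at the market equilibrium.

Rewriting in direct form: qd = 1108 - 10p.
Set qd = qs: 1108 - 10p = 1092 + 6p, so 16 = 16p and p* = 1.
Plugging p* into demand: q* = 1108 - 10(1) = 1098.
Demand choke price (qd = 0): p = 1108/10 = 110.8. Consumer surplus = ½ × (110.8 - 1) × 1098 = 60280.2.

Consumer surplus = 60280.2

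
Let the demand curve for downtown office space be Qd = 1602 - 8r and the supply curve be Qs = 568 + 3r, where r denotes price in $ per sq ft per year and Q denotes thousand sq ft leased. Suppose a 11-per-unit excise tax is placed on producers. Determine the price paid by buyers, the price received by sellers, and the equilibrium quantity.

The tax drives a wedge r_b - r_s = 11. Substituting r_s = r_b - 11 into supply: Qs = 535 + 3r_b.
Market clearing requires 1602 - 8r_b = 535 + 3r_b; hence 1067 = 11r_b and r_b = 97.
So r_s = 86 and the quantity traded is Q = 1602 - 8(97) = 826.

r_b = 97, r_s = 86, Q = 826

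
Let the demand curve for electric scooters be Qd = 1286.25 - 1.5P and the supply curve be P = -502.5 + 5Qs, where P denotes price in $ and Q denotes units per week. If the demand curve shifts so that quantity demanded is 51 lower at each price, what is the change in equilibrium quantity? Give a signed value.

Inverting to quantity form: Qs = 100.5 + 0.2P.
Equating demand and supply, 1286.25 - 1.5P = 100.5 + 0.2P gives 1.7P = 1185.75, so P* = 697.5.
Plugging P* into demand: Q* = 1286.25 - 1.5(697.5) = 240.
After the shift, demand is Qd = 1235.25 - 1.5P.
Re-solving, 1.7P = 1134.75 gives P = 667.5 and Q = 234.
ΔQ = 234 - 240 = -6.

ΔQ = -6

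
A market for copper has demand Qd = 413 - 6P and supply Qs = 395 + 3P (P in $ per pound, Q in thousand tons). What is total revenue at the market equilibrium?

Total revenue = 802

At equilibrium Qd = Qs, so 413 - 6P = 395 + 3P; collecting terms, 18 = 9P and P* = 2.
From the demand curve, Q* = 413 - 6(2) = 401.
Total revenue = P* × Q* = 2 × 401 = 802.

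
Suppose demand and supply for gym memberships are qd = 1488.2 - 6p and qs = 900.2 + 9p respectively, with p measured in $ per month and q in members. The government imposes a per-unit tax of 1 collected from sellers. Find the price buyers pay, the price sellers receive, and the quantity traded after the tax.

With a tax of 1 on sellers, they supply based on the net price p_s = p_b - 1, so qs = 891.2 + 9p_b.
Set qd = qs: 1488.2 - 6p_b = 891.2 + 9p_b, so 597 = 15p_b and p_b = 39.8.
Then p_s = 39.8 - 1 = 38.8 and q = 1488.2 - 6(39.8) = 1249.4.

p_b = 39.8, p_s = 38.8, q = 1249.4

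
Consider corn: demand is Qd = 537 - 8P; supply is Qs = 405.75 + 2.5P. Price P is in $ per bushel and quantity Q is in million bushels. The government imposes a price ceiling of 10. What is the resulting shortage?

With P fixed at 10, quantity demanded is 457 and quantity supplied is 430.75.
Shortage = Qd - Qs = 457 - 430.75 = 26.25.

Shortage = 26.25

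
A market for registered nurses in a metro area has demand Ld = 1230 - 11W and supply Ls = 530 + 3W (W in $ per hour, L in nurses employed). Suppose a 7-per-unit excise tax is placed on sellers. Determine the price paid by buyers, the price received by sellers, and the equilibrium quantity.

Sellers keep W_s = W_b - 7 per unit, so supply in terms of the buyer price is Ls = 509 + 3W_b.
Equate demand and the shifted supply: 1230 - 11W_b = 509 + 3W_b, giving 14W_b = 721, so W_b = 51.5.
So W_s = 44.5 and the quantity traded is L = 1230 - 11(51.5) = 663.5.

W_b = 51.5, W_s = 44.5, L = 663.5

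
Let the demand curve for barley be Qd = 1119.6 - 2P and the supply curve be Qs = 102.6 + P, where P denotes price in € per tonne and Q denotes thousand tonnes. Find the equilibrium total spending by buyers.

Total spending by buyers = 149702.4

The market clears where 1119.6 - 2P = 102.6 + P. Rearranging, 3P = 1017, hence P* = 339.
From the demand curve, Q* = 1119.6 - 2(339) = 441.6.
Total spending by buyers = P* × Q* = 339 × 441.6 = 149702.4.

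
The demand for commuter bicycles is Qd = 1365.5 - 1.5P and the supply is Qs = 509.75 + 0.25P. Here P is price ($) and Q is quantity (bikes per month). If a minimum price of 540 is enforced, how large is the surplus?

Surplus = 89.25

With P fixed at 540, quantity demanded is 555.5 and quantity supplied is 644.75.
Surplus = Qs - Qd = 644.75 - 555.5 = 89.25.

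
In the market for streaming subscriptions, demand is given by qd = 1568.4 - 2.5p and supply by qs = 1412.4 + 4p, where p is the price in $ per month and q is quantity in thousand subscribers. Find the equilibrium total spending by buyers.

Total spending by buyers = 36201.6

The market clears where 1568.4 - 2.5p = 1412.4 + 4p. Rearranging, 6.5p = 156, hence p* = 24.
Substitute back: q* = 1568.4 - 2.5(24) = 1508.4.
Total spending by buyers = p* × q* = 24 × 1508.4 = 36201.6.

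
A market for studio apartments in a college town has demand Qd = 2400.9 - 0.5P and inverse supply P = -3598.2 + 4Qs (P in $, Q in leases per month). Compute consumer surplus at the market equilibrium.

Consumer surplus = 1960000

Solving each curve for Q: Qs = 899.55 + 0.25P.
The market clears where 2400.9 - 0.5P = 899.55 + 0.25P. Rearranging, 0.75P = 1501.35, hence P* = 2001.8.
Plugging P* into demand: Q* = 2400.9 - 0.5(2001.8) = 1400.
Demand choke price (Qd = 0): P = 2400.9/0.5 = 4801.8. Consumer surplus = ½ × (4801.8 - 2001.8) × 1400 = 1960000.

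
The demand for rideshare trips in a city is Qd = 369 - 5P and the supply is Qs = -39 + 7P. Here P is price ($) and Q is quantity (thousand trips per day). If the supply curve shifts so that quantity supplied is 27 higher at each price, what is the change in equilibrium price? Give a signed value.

Set Qd = Qs: 369 - 5P = -39 + 7P, so 408 = 12P and P* = 34.
Plugging P* into demand: Q* = 369 - 5(34) = 199.
After the shift, supply is Qs = -12 + 7P.
The new intersection has 381 = 12P, i.e. P = 31.75, Q = 210.25.
ΔP = 31.75 - 34 = -2.25.

ΔP = -2.25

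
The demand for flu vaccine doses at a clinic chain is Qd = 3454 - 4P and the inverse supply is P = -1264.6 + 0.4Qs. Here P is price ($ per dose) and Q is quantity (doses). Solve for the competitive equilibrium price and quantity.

Solving each curve for Q: Qs = 3161.5 + 2.5P.
The market clears where 3454 - 4P = 3161.5 + 2.5P. Rearranging, 6.5P = 292.5, hence P* = 45.
From the demand curve, Q* = 3454 - 4(45) = 3274.

P* = 45, Q* = 3274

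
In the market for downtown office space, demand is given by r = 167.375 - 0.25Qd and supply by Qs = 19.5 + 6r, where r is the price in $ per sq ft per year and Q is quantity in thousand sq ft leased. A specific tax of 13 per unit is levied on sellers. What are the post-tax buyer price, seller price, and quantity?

In direct form, Qd = 669.5 - 4r.
The tax drives a wedge r_b - r_s = 13. Substituting r_s = r_b - 13 into supply: Qs = -58.5 + 6r_b.
Set Qd = Qs: 669.5 - 4r_b = -58.5 + 6r_b, so 728 = 10r_b and r_b = 72.8.
So r_s = 59.8 and the quantity traded is Q = 669.5 - 4(72.8) = 378.3.

r_b = 72.8, r_s = 59.8, Q = 378.3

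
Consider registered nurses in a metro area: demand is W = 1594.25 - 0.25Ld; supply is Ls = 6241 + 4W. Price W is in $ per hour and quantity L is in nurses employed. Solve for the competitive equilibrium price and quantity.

W* = 17, L* = 6309

Solving each curve for L: Ld = 6377 - 4W.
The market clears where 6377 - 4W = 6241 + 4W. Rearranging, 8W = 136, hence W* = 17.
From the demand curve, L* = 6377 - 4(17) = 6309.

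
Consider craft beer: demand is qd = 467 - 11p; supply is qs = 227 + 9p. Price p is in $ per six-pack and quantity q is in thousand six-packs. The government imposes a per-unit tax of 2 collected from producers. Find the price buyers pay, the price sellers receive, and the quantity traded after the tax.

p_b = 12.9, p_s = 10.9, q = 325.1

Producers keep p_s = p_b - 2 per unit, so supply in terms of the buyer price is qs = 209 + 9p_b.
Equate demand and the shifted supply: 467 - 11p_b = 209 + 9p_b, giving 20p_b = 258, so p_b = 12.9.
So p_s = 10.9 and the quantity traded is q = 467 - 11(12.9) = 325.1.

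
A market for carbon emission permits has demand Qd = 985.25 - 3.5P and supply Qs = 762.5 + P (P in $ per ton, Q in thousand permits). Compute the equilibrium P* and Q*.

At equilibrium Qd = Qs, so 985.25 - 3.5P = 762.5 + P; collecting terms, 222.75 = 4.5P and P* = 49.5.
From the demand curve, Q* = 985.25 - 3.5(49.5) = 812.

P* = 49.5, Q* = 812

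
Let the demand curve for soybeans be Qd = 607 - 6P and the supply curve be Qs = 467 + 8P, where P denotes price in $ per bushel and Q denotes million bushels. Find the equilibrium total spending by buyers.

Total spending by buyers = 5470

Set Qd = Qs: 607 - 6P = 467 + 8P, so 140 = 14P and P* = 10.
From the demand curve, Q* = 607 - 6(10) = 547.
Total spending by buyers = P* × Q* = 10 × 547 = 5470.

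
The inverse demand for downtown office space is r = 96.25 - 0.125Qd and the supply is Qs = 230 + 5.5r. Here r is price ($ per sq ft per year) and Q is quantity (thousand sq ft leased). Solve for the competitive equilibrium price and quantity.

r* = 40, Q* = 450

Rewriting in direct form: Qd = 770 - 8r.
Set Qd = Qs: 770 - 8r = 230 + 5.5r, so 540 = 13.5r and r* = 40.
Substitute back: Q* = 770 - 8(40) = 450.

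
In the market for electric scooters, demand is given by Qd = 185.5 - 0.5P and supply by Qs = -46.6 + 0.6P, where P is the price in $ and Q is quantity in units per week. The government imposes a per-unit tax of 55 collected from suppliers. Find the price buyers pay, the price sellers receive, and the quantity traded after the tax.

Suppliers keep P_s = P_b - 55 per unit, so supply in terms of the buyer price is Qs = -79.6 + 0.6P_b.
Set Qd = Qs: 185.5 - 0.5P_b = -79.6 + 0.6P_b, so 265.1 = 1.1P_b and P_b = 241.
So P_s = 186 and the quantity traded is Q = 185.5 - 0.5(241) = 65.

P_b = 241, P_s = 186, Q = 65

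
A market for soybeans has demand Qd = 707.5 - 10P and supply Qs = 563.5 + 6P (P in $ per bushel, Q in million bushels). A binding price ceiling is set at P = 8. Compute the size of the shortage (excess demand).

At P = 8: Qd = 627.5 and Qs = 611.5.
Shortage = Qd - Qs = 627.5 - 611.5 = 16.

Shortage = 16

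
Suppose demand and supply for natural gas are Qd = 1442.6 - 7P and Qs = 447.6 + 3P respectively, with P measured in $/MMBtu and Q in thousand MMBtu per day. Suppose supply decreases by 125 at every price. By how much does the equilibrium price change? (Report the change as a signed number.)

ΔP = 12.5

Equating demand and supply, 1442.6 - 7P = 447.6 + 3P gives 10P = 995, so P* = 99.5.
From the demand curve, Q* = 1442.6 - 7(99.5) = 746.1.
After the shift, supply is Qs = 322.6 + 3P.
Re-solving, 10P = 1120 gives P = 112 and Q = 658.6.
ΔP = 112 - 99.5 = 12.5.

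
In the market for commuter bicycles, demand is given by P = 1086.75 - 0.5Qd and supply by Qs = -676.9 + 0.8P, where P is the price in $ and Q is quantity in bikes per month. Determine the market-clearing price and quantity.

P* = 1018, Q* = 137.5

Solving each curve for Q: Qd = 2173.5 - 2P.
At equilibrium Qd = Qs, so 2173.5 - 2P = -676.9 + 0.8P; collecting terms, 2850.4 = 2.8P and P* = 1018.
From the demand curve, Q* = 2173.5 - 2(1018) = 137.5.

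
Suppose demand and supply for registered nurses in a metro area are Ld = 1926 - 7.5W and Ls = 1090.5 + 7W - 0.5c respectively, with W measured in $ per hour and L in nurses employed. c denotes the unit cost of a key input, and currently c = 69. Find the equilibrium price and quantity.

W* = 60, L* = 1476

With c = 69, supply is Ls = 1056 + 7W.
The market clears where 1926 - 7.5W = 1056 + 7W. Rearranging, 14.5W = 870, hence W* = 60.
Substitute back: L* = 1926 - 7.5(60) = 1476.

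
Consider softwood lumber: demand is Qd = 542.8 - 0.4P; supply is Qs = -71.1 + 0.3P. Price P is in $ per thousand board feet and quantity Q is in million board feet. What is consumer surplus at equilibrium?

Set Qd = Qs: 542.8 - 0.4P = -71.1 + 0.3P, so 613.9 = 0.7P and P* = 877.
Then Q* = 542.8 - 0.4(877) = 192.
Demand choke price (Qd = 0): P = 542.8/0.4 = 1357. Consumer surplus = ½ × (1357 - 877) × 192 = 46080.

Consumer surplus = 46080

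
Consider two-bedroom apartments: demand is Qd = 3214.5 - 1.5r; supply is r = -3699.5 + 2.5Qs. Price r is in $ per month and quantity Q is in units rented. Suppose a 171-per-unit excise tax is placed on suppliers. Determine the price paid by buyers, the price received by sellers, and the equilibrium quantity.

Rewriting in direct form: Qs = 1479.8 + 0.4r.
Suppliers keep r_s = r_b - 171 per unit, so supply in terms of the buyer price is Qs = 1411.4 + 0.4r_b.
Equate demand and the shifted supply: 3214.5 - 1.5r_b = 1411.4 + 0.4r_b, giving 1.9r_b = 1803.1, so r_b = 949.
Then r_s = 949 - 171 = 778 and Q = 3214.5 - 1.5(949) = 1791.

r_b = 949, r_s = 778, Q = 1791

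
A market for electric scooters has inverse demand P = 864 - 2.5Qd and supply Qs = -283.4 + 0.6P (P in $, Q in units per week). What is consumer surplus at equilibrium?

Rewriting in direct form: Qd = 345.6 - 0.4P.
Equating demand and supply, 345.6 - 0.4P = -283.4 + 0.6P gives P = 629, so P* = 629.
Plugging P* into demand: Q* = 345.6 - 0.4(629) = 94.
Demand choke price (Qd = 0): P = 345.6/0.4 = 864. Consumer surplus = ½ × (864 - 629) × 94 = 11045.

Consumer surplus = 11045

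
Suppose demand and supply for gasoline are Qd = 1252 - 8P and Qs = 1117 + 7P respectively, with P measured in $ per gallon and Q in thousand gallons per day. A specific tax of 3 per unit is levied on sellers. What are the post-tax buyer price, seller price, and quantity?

P_b = 10.4, P_s = 7.4, Q = 1168.8

Sellers keep P_s = P_b - 3 per unit, so supply in terms of the buyer price is Qs = 1096 + 7P_b.
Equate demand and the shifted supply: 1252 - 8P_b = 1096 + 7P_b, giving 15P_b = 156, so P_b = 10.4.
So P_s = 7.4 and the quantity traded is Q = 1252 - 8(10.4) = 1168.8.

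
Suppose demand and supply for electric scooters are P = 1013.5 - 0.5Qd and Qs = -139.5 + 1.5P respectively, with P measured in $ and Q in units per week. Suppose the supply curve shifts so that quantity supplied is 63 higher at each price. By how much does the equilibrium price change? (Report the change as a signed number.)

ΔP = -18

Rewriting in direct form: Qd = 2027 - 2P.
At equilibrium Qd = Qs, so 2027 - 2P = -139.5 + 1.5P; collecting terms, 2166.5 = 3.5P and P* = 619.
From the demand curve, Q* = 2027 - 2(619) = 789.
After the shift, supply is Qs = -76.5 + 1.5P.
The new intersection has 2103.5 = 3.5P, i.e. P = 601, Q = 825.
ΔP = 601 - 619 = -18.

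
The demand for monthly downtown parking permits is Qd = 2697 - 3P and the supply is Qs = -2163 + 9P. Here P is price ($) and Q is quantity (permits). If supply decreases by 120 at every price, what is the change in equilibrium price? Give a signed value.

The market clears where 2697 - 3P = -2163 + 9P. Rearranging, 12P = 4860, hence P* = 405.
Then Q* = 2697 - 3(405) = 1482.
After the shift, supply is Qs = -2283 + 9P.
Re-solving, 12P = 4980 gives P = 415 and Q = 1452.
ΔP = 415 - 405 = 10.

ΔP = 10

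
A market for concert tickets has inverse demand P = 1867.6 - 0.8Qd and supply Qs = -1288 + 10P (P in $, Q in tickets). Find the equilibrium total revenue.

Total revenue = 622104

Rewriting in direct form: Qd = 2334.5 - 1.25P.
Equating demand and supply, 2334.5 - 1.25P = -1288 + 10P gives 11.25P = 3622.5, so P* = 322.
Then Q* = 2334.5 - 1.25(322) = 1932.
Total revenue = P* × Q* = 322 × 1932 = 622104.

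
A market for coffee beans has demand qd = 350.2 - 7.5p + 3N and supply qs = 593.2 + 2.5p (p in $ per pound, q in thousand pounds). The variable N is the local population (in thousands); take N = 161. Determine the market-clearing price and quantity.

p* = 24, q* = 653.2

With N = 161, demand is qd = 833.2 - 7.5p.
Equating demand and supply, 833.2 - 7.5p = 593.2 + 2.5p gives 10p = 240, so p* = 24.
From the demand curve, q* = 833.2 - 7.5(24) = 653.2.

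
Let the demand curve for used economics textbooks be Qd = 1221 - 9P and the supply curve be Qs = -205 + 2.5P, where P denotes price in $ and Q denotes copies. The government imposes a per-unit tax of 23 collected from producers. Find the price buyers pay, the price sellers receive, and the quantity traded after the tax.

The tax drives a wedge P_b - P_s = 23. Substituting P_s = P_b - 23 into supply: Qs = -262.5 + 2.5P_b.
Equate demand and the shifted supply: 1221 - 9P_b = -262.5 + 2.5P_b, giving 11.5P_b = 1483.5, so P_b = 129.
So P_s = 106 and the quantity traded is Q = 1221 - 9(129) = 60.

P_b = 129, P_s = 106, Q = 60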